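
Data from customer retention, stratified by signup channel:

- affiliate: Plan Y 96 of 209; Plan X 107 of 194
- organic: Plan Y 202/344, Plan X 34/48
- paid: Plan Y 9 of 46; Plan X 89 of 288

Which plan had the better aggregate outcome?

Affiliate: Plan Y 96/209 = 45.9%, Plan X 107/194 = 55.2% → Plan X
Organic: Plan Y 202/344 = 58.7%, Plan X 34/48 = 70.8% → Plan X
Paid: Plan Y 9/46 = 19.6%, Plan X 89/288 = 30.9% → Plan X
Overall: Plan Y 307/599 = 51.3%, Plan X 230/530 = 43.4% → Plan Y
(Plan X wins every signup group but Plan Y wins overall — Plan X's customers skew toward the low-rate paid group.)

Plan Y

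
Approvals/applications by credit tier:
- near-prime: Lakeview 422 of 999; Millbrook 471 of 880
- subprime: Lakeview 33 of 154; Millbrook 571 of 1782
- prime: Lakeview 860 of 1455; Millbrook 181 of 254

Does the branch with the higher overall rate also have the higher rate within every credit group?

Near-prime: Lakeview 422/999 = 42.2%, Millbrook 471/880 = 53.5% → Millbrook
Subprime: Lakeview 33/154 = 21.4%, Millbrook 571/1782 = 32.0% → Millbrook
Prime: Lakeview 860/1455 = 59.1%, Millbrook 181/254 = 71.3% → Millbrook
Overall: Lakeview 1315/2608 = 50.4%, Millbrook 1223/2916 = 41.9% → Lakeview
Millbrook wins each credit group but Lakeview wins overall — the comparison reverses. Millbrook's applications skew toward subprime, which has a lower base rate.

No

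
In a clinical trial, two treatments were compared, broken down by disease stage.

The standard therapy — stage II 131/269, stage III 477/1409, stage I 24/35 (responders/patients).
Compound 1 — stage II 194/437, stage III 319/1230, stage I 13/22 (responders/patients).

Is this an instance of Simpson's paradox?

Stage II: the standard therapy 131/269 = 48.7%, Compound 1 194/437 = 44.4% → the standard therapy
Stage III: the standard therapy 477/1409 = 33.9%, Compound 1 319/1230 = 25.9% → the standard therapy
Stage I: the standard therapy 24/35 = 68.6%, Compound 1 13/22 = 59.1% → the standard therapy
Overall: the standard therapy 632/1713 = 36.9%, Compound 1 526/1689 = 31.1% → the standard therapy
The standard therapy wins overall and in every disease group — no reversal.

No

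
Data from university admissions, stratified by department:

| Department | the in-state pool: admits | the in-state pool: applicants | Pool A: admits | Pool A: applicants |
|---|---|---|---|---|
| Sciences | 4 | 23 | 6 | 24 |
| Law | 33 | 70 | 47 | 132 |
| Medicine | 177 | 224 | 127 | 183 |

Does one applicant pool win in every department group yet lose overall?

Sciences: the in-state pool 4/23 = 17.4%, Pool A 6/24 = 25.0% → Pool A
Law: the in-state pool 33/70 = 47.1%, Pool A 47/132 = 35.6% → the in-state pool
Medicine: the in-state pool 177/224 = 79.0%, Pool A 127/183 = 69.4% → the in-state pool
Overall: the in-state pool 214/317 = 67.5%, Pool A 180/339 = 53.1% → the in-state pool
Neither sweeps: the in-state pool wins 2 of 3 groups, Pool A wins 1. The in-state pool wins overall but not every group — no Simpson reversal.

No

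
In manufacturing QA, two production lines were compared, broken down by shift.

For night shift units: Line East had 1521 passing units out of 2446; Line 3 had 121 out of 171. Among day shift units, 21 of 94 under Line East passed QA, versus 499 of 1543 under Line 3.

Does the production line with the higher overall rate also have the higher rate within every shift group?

Night shift: Line East 1521/2446 = 62.2%, Line 3 121/171 = 70.8% → Line 3
Day shift: Line East 21/94 = 22.3%, Line 3 499/1543 = 32.3% → Line 3
Overall: Line East 1542/2540 = 60.7%, Line 3 620/1714 = 36.2% → Line East
Line 3 wins each shift group but Line East wins overall — the comparison reverses. Line 3's units skew toward day shift, which has a lower base rate.

No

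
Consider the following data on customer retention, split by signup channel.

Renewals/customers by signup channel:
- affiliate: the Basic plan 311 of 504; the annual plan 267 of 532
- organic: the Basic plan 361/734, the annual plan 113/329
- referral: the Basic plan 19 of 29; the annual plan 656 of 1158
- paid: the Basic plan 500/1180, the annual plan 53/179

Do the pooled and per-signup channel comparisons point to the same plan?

Affiliate: the Basic plan 311/504 = 61.7%, the annual plan 267/532 = 50.2% → the Basic plan
Organic: the Basic plan 361/734 = 49.2%, the annual plan 113/329 = 34.3% → the Basic plan
Referral: the Basic plan 19/29 = 65.5%, the annual plan 656/1158 = 56.6% → the Basic plan
Paid: the Basic plan 500/1180 = 42.4%, the annual plan 53/179 = 29.6% → the Basic plan
Overall: the Basic plan 1191/2447 = 48.7%, the annual plan 1089/2198 = 49.5% → the annual plan
The Basic plan wins each signup group but the annual plan wins overall — the comparison reverses. The Basic plan's customers skew toward paid, which has a lower base rate.

No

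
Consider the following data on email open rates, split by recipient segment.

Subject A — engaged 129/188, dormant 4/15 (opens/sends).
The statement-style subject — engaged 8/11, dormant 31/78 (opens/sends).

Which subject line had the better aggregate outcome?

Subject A

Engaged: Subject A 129/188 = 68.6%, the statement-style subject 8/11 = 72.7% → the statement-style subject
Dormant: Subject A 4/15 = 26.7%, the statement-style subject 31/78 = 39.7% → the statement-style subject
Overall: Subject A 133/203 = 65.5%, the statement-style subject 39/89 = 43.8% → Subject A
(The statement-style subject wins every recipient group but Subject A wins overall — the statement-style subject's sends skew toward the low-rate dormant group.)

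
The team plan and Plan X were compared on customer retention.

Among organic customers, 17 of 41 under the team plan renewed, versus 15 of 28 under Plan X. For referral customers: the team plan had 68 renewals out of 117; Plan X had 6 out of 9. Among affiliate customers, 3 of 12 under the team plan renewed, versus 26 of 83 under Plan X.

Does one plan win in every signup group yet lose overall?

Organic: the team plan 17/41 = 41.5%, Plan X 15/28 = 53.6% → Plan X
Referral: the team plan 68/117 = 58.1%, Plan X 6/9 = 66.7% → Plan X
Affiliate: the team plan 3/12 = 25.0%, Plan X 26/83 = 31.3% → Plan X
Overall: the team plan 88/170 = 51.8%, Plan X 47/120 = 39.2% → the team plan
Plan X wins each signup group but the team plan wins overall — the comparison reverses. Plan X's customers skew toward affiliate, which has a lower base rate.

Yes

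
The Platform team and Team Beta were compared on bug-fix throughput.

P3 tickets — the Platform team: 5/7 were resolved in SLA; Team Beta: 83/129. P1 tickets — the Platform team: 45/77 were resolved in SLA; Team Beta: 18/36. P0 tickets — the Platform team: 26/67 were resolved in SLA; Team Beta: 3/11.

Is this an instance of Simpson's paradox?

Yes

P3: the Platform team 5/7 = 71.4%, Team Beta 83/129 = 64.3% → the Platform team
P1: the Platform team 45/77 = 58.4%, Team Beta 18/36 = 50.0% → the Platform team
P0: the Platform team 26/67 = 38.8%, Team Beta 3/11 = 27.3% → the Platform team
Overall: the Platform team 76/151 = 50.3%, Team Beta 104/176 = 59.1% → Team Beta
The Platform team wins each ticket group but Team Beta wins overall — the comparison reverses. The Platform team's tickets skew toward P0, which has a lower base rate.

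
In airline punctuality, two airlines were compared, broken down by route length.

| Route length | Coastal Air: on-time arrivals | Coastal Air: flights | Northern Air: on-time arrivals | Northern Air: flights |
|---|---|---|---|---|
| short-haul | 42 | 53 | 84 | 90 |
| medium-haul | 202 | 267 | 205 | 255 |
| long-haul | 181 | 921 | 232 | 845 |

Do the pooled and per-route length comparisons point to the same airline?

Short-haul: Coastal Air 42/53 = 79.2%, Northern Air 84/90 = 93.3% → Northern Air
Medium-haul: Coastal Air 202/267 = 75.7%, Northern Air 205/255 = 80.4% → Northern Air
Long-haul: Coastal Air 181/921 = 19.7%, Northern Air 232/845 = 27.5% → Northern Air
Overall: Coastal Air 425/1241 = 34.2%, Northern Air 521/1190 = 43.8% → Northern Air
Northern Air wins overall and in every route group — no reversal.

Yes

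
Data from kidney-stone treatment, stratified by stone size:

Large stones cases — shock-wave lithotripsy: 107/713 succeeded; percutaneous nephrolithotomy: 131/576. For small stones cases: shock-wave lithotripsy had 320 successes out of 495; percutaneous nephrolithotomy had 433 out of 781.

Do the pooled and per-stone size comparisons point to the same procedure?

No

Large stones: shock-wave lithotripsy 107/713 = 15.0%, percutaneous nephrolithotomy 131/576 = 22.7% → percutaneous nephrolithotomy
Small stones: shock-wave lithotripsy 320/495 = 64.6%, percutaneous nephrolithotomy 433/781 = 55.4% → shock-wave lithotripsy
Overall: shock-wave lithotripsy 427/1208 = 35.3%, percutaneous nephrolithotomy 564/1357 = 41.6% → percutaneous nephrolithotomy
Neither sweeps: shock-wave lithotripsy wins 1 of 2 groups, percutaneous nephrolithotomy wins 1. Percutaneous nephrolithotomy wins overall but not every group — no Simpson reversal.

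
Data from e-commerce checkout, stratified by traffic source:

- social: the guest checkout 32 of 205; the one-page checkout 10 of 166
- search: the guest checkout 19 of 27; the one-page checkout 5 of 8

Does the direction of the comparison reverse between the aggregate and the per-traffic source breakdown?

Social: the guest checkout 32/205 = 15.6%, the one-page checkout 10/166 = 6.0% → the guest checkout
Search: the guest checkout 19/27 = 70.4%, the one-page checkout 5/8 = 62.5% → the guest checkout
Overall: the guest checkout 51/232 = 22.0%, the one-page checkout 15/174 = 8.6% → the guest checkout
The guest checkout wins overall and in every traffic group — no reversal.

No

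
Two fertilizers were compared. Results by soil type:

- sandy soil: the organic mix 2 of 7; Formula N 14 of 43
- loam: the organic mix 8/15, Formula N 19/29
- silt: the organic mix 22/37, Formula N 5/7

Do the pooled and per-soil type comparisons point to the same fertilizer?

Sandy soil: the organic mix 2/7 = 28.6%, Formula N 14/43 = 32.6% → Formula N
Loam: the organic mix 8/15 = 53.3%, Formula N 19/29 = 65.5% → Formula N
Silt: the organic mix 22/37 = 59.5%, Formula N 5/7 = 71.4% → Formula N
Overall: the organic mix 32/59 = 54.2%, Formula N 38/79 = 48.1% → the organic mix
Formula N wins each soil group but the organic mix wins overall — the comparison reverses. Formula N's plots skew toward sandy soil, which has a lower base rate.

No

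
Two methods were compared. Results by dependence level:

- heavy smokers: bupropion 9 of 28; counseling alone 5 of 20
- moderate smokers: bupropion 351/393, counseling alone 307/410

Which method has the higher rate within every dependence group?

Heavy smokers: bupropion 9/28 = 32.1%, counseling alone 5/20 = 25.0% → bupropion
Moderate smokers: bupropion 351/393 = 89.3%, counseling alone 307/410 = 74.9% → bupropion
Bupropion has the higher rate in both groups.

bupropion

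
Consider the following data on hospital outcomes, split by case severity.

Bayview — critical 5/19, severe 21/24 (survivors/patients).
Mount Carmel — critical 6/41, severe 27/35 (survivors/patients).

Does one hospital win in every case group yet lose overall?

No

Critical: Bayview 5/19 = 26.3%, Mount Carmel 6/41 = 14.6% → Bayview
Severe: Bayview 21/24 = 87.5%, Mount Carmel 27/35 = 77.1% → Bayview
Overall: Bayview 26/43 = 60.5%, Mount Carmel 33/76 = 43.4% → Bayview
Bayview wins overall and in every case group — no reversal.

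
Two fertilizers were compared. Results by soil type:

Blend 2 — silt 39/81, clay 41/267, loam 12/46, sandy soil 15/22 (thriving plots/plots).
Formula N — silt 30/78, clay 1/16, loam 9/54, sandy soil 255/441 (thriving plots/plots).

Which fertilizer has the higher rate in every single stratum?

Blend 2

Silt: Blend 2 39/81 = 48.1%, Formula N 30/78 = 38.5% → Blend 2
Clay: Blend 2 41/267 = 15.4%, Formula N 1/16 = 6.2% → Blend 2
Loam: Blend 2 12/46 = 26.1%, Formula N 9/54 = 16.7% → Blend 2
Sandy soil: Blend 2 15/22 = 68.2%, Formula N 255/441 = 57.8% → Blend 2
Blend 2 has the higher rate in all 4 groups.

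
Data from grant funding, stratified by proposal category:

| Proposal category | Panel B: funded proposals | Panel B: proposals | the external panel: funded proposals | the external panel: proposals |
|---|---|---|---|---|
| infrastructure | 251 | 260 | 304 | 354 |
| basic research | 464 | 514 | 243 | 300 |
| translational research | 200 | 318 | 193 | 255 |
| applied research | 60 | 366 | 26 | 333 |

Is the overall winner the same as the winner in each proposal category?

No

Infrastructure: Panel B 251/260 = 96.5%, the external panel 304/354 = 85.9% → Panel B
Basic research: Panel B 464/514 = 90.3%, the external panel 243/300 = 81.0% → Panel B
Translational research: Panel B 200/318 = 62.9%, the external panel 193/255 = 75.7% → the external panel
Applied research: Panel B 60/366 = 16.4%, the external panel 26/333 = 7.8% → Panel B
Overall: Panel B 975/1458 = 66.9%, the external panel 766/1242 = 61.7% → Panel B
Neither sweeps: Panel B wins 3 of 4 groups, the external panel wins 1. Panel B wins overall but not every group — no Simpson reversal.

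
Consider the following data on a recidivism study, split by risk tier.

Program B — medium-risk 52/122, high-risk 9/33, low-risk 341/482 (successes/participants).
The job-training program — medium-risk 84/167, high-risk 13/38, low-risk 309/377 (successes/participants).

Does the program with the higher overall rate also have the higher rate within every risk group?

Medium-risk: Program B 52/122 = 42.6%, the job-training program 84/167 = 50.3% → the job-training program
High-risk: Program B 9/33 = 27.3%, the job-training program 13/38 = 34.2% → the job-training program
Low-risk: Program B 341/482 = 70.7%, the job-training program 309/377 = 82.0% → the job-training program
Overall: Program B 402/637 = 63.1%, the job-training program 406/582 = 69.8% → the job-training program
The job-training program wins overall and in every risk group — no reversal.

Yes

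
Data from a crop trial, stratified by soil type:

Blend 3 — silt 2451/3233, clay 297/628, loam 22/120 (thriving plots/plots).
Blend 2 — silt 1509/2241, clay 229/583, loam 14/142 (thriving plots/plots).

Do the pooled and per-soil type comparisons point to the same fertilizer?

Yes

Silt: Blend 3 2451/3233 = 75.8%, Blend 2 1509/2241 = 67.3% → Blend 3
Clay: Blend 3 297/628 = 47.3%, Blend 2 229/583 = 39.3% → Blend 3
Loam: Blend 3 22/120 = 18.3%, Blend 2 14/142 = 9.9% → Blend 3
Overall: Blend 3 2770/3981 = 69.6%, Blend 2 1752/2966 = 59.1% → Blend 3
Blend 3 wins overall and in every soil group — no reversal.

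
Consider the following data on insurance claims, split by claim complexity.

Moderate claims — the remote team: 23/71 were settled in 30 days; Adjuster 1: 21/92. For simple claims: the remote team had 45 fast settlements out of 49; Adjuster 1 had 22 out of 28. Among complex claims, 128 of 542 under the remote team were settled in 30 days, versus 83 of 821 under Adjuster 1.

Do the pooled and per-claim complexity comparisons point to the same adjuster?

Yes

Moderate: the remote team 23/71 = 32.4%, Adjuster 1 21/92 = 22.8% → the remote team
Simple: the remote team 45/49 = 91.8%, Adjuster 1 22/28 = 78.6% → the remote team
Complex: the remote team 128/542 = 23.6%, Adjuster 1 83/821 = 10.1% → the remote team
Overall: the remote team 196/662 = 29.6%, Adjuster 1 126/941 = 13.4% → the remote team
The remote team wins overall and in every claim group — no reversal.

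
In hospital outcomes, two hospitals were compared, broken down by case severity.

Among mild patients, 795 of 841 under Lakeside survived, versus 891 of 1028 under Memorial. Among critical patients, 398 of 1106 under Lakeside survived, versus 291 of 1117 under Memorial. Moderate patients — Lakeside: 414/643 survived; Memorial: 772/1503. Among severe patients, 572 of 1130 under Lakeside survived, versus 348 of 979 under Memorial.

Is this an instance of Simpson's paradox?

No

Mild: Lakeside 795/841 = 94.5%, Memorial 891/1028 = 86.7% → Lakeside
Critical: Lakeside 398/1106 = 36.0%, Memorial 291/1117 = 26.1% → Lakeside
Moderate: Lakeside 414/643 = 64.4%, Memorial 772/1503 = 51.4% → Lakeside
Severe: Lakeside 572/1130 = 50.6%, Memorial 348/979 = 35.5% → Lakeside
Overall: Lakeside 2179/3720 = 58.6%, Memorial 2302/4627 = 49.8% → Lakeside
Lakeside wins overall and in every case group — no reversal.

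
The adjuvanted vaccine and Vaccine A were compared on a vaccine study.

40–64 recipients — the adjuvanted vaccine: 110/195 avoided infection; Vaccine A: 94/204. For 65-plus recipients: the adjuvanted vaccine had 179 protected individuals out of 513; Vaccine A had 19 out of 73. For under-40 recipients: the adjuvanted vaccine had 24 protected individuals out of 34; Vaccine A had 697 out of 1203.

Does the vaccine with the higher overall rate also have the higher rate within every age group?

No

40–64: the adjuvanted vaccine 110/195 = 56.4%, Vaccine A 94/204 = 46.1% → the adjuvanted vaccine
65-plus: the adjuvanted vaccine 179/513 = 34.9%, Vaccine A 19/73 = 26.0% → the adjuvanted vaccine
Under-40: the adjuvanted vaccine 24/34 = 70.6%, Vaccine A 697/1203 = 57.9% → the adjuvanted vaccine
Overall: the adjuvanted vaccine 313/742 = 42.2%, Vaccine A 810/1480 = 54.7% → Vaccine A
The adjuvanted vaccine wins each age group but Vaccine A wins overall — the comparison reverses. The adjuvanted vaccine's recipients skew toward 65-plus, which has a lower base rate.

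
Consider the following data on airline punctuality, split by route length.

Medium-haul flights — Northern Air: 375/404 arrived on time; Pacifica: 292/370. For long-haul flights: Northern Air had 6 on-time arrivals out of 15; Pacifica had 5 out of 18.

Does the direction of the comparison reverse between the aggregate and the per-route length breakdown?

No

Medium-haul: Northern Air 375/404 = 92.8%, Pacifica 292/370 = 78.9% → Northern Air
Long-haul: Northern Air 6/15 = 40.0%, Pacifica 5/18 = 27.8% → Northern Air
Overall: Northern Air 381/419 = 90.9%, Pacifica 297/388 = 76.5% → Northern Air
Northern Air wins overall and in every route group — no reversal.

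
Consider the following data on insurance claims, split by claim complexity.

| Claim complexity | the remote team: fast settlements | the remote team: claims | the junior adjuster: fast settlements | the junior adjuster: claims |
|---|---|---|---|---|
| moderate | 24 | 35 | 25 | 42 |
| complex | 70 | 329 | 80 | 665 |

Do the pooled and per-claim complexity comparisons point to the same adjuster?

Yes

Moderate: the remote team 24/35 = 68.6%, the junior adjuster 25/42 = 59.5% → the remote team
Complex: the remote team 70/329 = 21.3%, the junior adjuster 80/665 = 12.0% → the remote team
Overall: the remote team 94/364 = 25.8%, the junior adjuster 105/707 = 14.9% → the remote team
The remote team wins overall and in every claim group — no reversal.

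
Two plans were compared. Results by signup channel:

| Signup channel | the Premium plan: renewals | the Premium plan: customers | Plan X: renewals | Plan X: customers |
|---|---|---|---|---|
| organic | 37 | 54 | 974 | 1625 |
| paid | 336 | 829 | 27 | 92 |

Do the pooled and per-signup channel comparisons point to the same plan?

No

Organic: the Premium plan 37/54 = 68.5%, Plan X 974/1625 = 59.9% → the Premium plan
Paid: the Premium plan 336/829 = 40.5%, Plan X 27/92 = 29.3% → the Premium plan
Overall: the Premium plan 373/883 = 42.2%, Plan X 1001/1717 = 58.3% → Plan X
The Premium plan wins each signup group but Plan X wins overall — the comparison reverses. The Premium plan's customers skew toward paid, which has a lower base rate.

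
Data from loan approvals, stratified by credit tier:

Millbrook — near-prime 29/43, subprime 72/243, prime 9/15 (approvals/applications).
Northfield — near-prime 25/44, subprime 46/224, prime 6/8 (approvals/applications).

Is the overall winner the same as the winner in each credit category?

Near-prime: Millbrook 29/43 = 67.4%, Northfield 25/44 = 56.8% → Millbrook
Subprime: Millbrook 72/243 = 29.6%, Northfield 46/224 = 20.5% → Millbrook
Prime: Millbrook 9/15 = 60.0%, Northfield 6/8 = 75.0% → Northfield
Overall: Millbrook 110/301 = 36.5%, Northfield 77/276 = 27.9% → Millbrook
Neither sweeps: Millbrook wins 2 of 3 groups, Northfield wins 1. Millbrook wins overall but not every group — no Simpson reversal.

No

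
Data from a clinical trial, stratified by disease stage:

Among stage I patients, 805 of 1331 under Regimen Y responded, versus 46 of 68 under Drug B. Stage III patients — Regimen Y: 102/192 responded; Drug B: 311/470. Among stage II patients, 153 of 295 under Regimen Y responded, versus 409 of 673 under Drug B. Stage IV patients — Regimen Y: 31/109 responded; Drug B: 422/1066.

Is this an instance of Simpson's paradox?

Yes

Stage I: Regimen Y 805/1331 = 60.5%, Drug B 46/68 = 67.6% → Drug B
Stage III: Regimen Y 102/192 = 53.1%, Drug B 311/470 = 66.2% → Drug B
Stage II: Regimen Y 153/295 = 51.9%, Drug B 409/673 = 60.8% → Drug B
Stage IV: Regimen Y 31/109 = 28.4%, Drug B 422/1066 = 39.6% → Drug B
Overall: Regimen Y 1091/1927 = 56.6%, Drug B 1188/2277 = 52.2% → Regimen Y
Drug B wins each disease group but Regimen Y wins overall — the comparison reverses. Drug B's patients skew toward stage IV, which has a lower base rate.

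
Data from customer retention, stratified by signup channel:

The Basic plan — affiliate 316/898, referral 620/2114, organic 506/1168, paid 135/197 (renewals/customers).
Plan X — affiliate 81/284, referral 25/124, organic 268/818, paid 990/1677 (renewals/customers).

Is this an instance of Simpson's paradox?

Yes

Affiliate: the Basic plan 316/898 = 35.2%, Plan X 81/284 = 28.5% → the Basic plan
Referral: the Basic plan 620/2114 = 29.3%, Plan X 25/124 = 20.2% → the Basic plan
Organic: the Basic plan 506/1168 = 43.3%, Plan X 268/818 = 32.8% → the Basic plan
Paid: the Basic plan 135/197 = 68.5%, Plan X 990/1677 = 59.0% → the Basic plan
Overall: the Basic plan 1577/4377 = 36.0%, Plan X 1364/2903 = 47.0% → Plan X
The Basic plan wins each signup group but Plan X wins overall — the comparison reverses. The Basic plan's customers skew toward referral, which has a lower base rate.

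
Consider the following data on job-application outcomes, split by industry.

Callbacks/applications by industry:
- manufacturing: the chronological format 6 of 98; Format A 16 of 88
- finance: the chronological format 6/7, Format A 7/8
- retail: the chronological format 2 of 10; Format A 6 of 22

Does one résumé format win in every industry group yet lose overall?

Manufacturing: the chronological format 6/98 = 6.1%, Format A 16/88 = 18.2% → Format A
Finance: the chronological format 6/7 = 85.7%, Format A 7/8 = 87.5% → Format A
Retail: the chronological format 2/10 = 20.0%, Format A 6/22 = 27.3% → Format A
Overall: the chronological format 14/115 = 12.2%, Format A 29/118 = 24.6% → Format A
Format A wins overall and in every industry group — no reversal.

No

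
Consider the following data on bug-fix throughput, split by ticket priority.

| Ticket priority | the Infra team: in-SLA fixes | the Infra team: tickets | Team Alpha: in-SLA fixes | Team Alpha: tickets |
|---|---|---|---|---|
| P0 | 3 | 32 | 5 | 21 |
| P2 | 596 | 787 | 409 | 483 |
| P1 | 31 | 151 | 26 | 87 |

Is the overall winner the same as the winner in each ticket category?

P0: the Infra team 3/32 = 9.4%, Team Alpha 5/21 = 23.8% → Team Alpha
P2: the Infra team 596/787 = 75.7%, Team Alpha 409/483 = 84.7% → Team Alpha
P1: the Infra team 31/151 = 20.5%, Team Alpha 26/87 = 29.9% → Team Alpha
Overall: the Infra team 630/970 = 64.9%, Team Alpha 440/591 = 74.5% → Team Alpha
Team Alpha wins overall and in every ticket group — no reversal.

Yes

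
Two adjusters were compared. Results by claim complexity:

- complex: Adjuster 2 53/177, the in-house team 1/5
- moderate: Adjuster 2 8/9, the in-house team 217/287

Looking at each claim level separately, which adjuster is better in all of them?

Adjuster 2

Complex: Adjuster 2 53/177 = 29.9%, the in-house team 1/5 = 20.0% → Adjuster 2
Moderate: Adjuster 2 8/9 = 88.9%, the in-house team 217/287 = 75.6% → Adjuster 2
Adjuster 2 has the higher rate in both groups.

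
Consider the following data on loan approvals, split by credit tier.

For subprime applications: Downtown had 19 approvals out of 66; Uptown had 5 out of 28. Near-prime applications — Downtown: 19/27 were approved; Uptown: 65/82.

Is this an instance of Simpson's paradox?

Subprime: Downtown 19/66 = 28.8%, Uptown 5/28 = 17.9% → Downtown
Near-prime: Downtown 19/27 = 70.4%, Uptown 65/82 = 79.3% → Uptown
Overall: Downtown 38/93 = 40.9%, Uptown 70/110 = 63.6% → Uptown
Neither sweeps: Downtown wins 1 of 2 groups, Uptown wins 1. Uptown wins overall but not every group — no Simpson reversal.

No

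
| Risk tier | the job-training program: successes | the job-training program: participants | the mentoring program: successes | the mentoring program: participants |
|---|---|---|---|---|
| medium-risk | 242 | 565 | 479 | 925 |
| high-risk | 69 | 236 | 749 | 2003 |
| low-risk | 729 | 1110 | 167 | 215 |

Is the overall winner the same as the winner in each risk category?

No

Medium-risk: the job-training program 242/565 = 42.8%, the mentoring program 479/925 = 51.8% → the mentoring program
High-risk: the job-training program 69/236 = 29.2%, the mentoring program 749/2003 = 37.4% → the mentoring program
Low-risk: the job-training program 729/1110 = 65.7%, the mentoring program 167/215 = 77.7% → the mentoring program
Overall: the job-training program 1040/1911 = 54.4%, the mentoring program 1395/3143 = 44.4% → the job-training program
The mentoring program wins each risk group but the job-training program wins overall — the comparison reverses. The mentoring program's participants skew toward high-risk, which has a lower base rate.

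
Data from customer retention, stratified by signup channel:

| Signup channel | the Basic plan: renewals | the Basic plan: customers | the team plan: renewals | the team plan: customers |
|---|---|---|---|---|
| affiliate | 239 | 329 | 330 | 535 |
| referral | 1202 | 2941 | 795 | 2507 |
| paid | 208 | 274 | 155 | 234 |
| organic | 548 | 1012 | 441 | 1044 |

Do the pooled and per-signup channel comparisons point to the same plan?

Affiliate: the Basic plan 239/329 = 72.6%, the team plan 330/535 = 61.7% → the Basic plan
Referral: the Basic plan 1202/2941 = 40.9%, the team plan 795/2507 = 31.7% → the Basic plan
Paid: the Basic plan 208/274 = 75.9%, the team plan 155/234 = 66.2% → the Basic plan
Organic: the Basic plan 548/1012 = 54.2%, the team plan 441/1044 = 42.2% → the Basic plan
Overall: the Basic plan 2197/4556 = 48.2%, the team plan 1721/4320 = 39.8% → the Basic plan
The Basic plan wins overall and in every signup group — no reversal.

Yes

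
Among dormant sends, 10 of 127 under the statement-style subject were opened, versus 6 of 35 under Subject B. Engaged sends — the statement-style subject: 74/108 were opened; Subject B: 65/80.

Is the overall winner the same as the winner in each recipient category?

Dormant: the statement-style subject 10/127 = 7.9%, Subject B 6/35 = 17.1% → Subject B
Engaged: the statement-style subject 74/108 = 68.5%, Subject B 65/80 = 81.2% → Subject B
Overall: the statement-style subject 84/235 = 35.7%, Subject B 71/115 = 61.7% → Subject B
Subject B wins overall and in every recipient group — no reversal.

Yes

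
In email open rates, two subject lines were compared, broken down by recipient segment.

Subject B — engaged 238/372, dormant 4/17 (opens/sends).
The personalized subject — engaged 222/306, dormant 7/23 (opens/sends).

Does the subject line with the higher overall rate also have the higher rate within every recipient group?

Engaged: Subject B 238/372 = 64.0%, the personalized subject 222/306 = 72.5% → the personalized subject
Dormant: Subject B 4/17 = 23.5%, the personalized subject 7/23 = 30.4% → the personalized subject
Overall: Subject B 242/389 = 62.2%, the personalized subject 229/329 = 69.6% → the personalized subject
The personalized subject wins overall and in every recipient group — no reversal.

Yes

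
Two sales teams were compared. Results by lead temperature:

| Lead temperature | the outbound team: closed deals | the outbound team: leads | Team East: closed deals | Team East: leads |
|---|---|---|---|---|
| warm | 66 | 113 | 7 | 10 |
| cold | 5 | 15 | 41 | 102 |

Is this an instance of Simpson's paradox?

Warm: the outbound team 66/113 = 58.4%, Team East 7/10 = 70.0% → Team East
Cold: the outbound team 5/15 = 33.3%, Team East 41/102 = 40.2% → Team East
Overall: the outbound team 71/128 = 55.5%, Team East 48/112 = 42.9% → the outbound team
Team East wins each lead group but the outbound team wins overall — the comparison reverses. Team East's leads skew toward cold, which has a lower base rate.

Yes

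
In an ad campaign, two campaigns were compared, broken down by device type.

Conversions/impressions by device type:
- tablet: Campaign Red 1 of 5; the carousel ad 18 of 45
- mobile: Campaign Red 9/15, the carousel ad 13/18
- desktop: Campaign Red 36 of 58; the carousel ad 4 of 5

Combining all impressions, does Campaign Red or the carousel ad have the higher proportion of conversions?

Tablet: Campaign Red 1/5 = 20.0%, the carousel ad 18/45 = 40.0% → the carousel ad
Mobile: Campaign Red 9/15 = 60.0%, the carousel ad 13/18 = 72.2% → the carousel ad
Desktop: Campaign Red 36/58 = 62.1%, the carousel ad 4/5 = 80.0% → the carousel ad
Overall: Campaign Red 46/78 = 59.0%, the carousel ad 35/68 = 51.5% → Campaign Red
(The carousel ad wins every device group but Campaign Red wins overall — the carousel ad's impressions skew toward the low-rate tablet group.)

Campaign Red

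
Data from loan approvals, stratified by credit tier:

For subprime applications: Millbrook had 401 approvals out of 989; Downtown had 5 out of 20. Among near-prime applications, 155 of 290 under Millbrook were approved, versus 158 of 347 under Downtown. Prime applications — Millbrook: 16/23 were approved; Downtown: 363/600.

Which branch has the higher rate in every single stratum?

Millbrook

Subprime: Millbrook 401/989 = 40.5%, Downtown 5/20 = 25.0% → Millbrook
Near-prime: Millbrook 155/290 = 53.4%, Downtown 158/347 = 45.5% → Millbrook
Prime: Millbrook 16/23 = 69.6%, Downtown 363/600 = 60.5% → Millbrook
Millbrook has the higher rate in all 3 groups.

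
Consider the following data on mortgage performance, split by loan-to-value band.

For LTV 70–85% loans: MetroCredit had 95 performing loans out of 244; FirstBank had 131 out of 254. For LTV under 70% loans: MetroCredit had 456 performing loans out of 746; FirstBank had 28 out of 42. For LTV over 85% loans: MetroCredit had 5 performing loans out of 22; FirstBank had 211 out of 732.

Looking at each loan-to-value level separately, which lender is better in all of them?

LTV 70–85%: MetroCredit 95/244 = 38.9%, FirstBank 131/254 = 51.6% → FirstBank
LTV under 70%: MetroCredit 456/746 = 61.1%, FirstBank 28/42 = 66.7% → FirstBank
LTV over 85%: MetroCredit 5/22 = 22.7%, FirstBank 211/732 = 28.8% → FirstBank
FirstBank has the higher rate in all 3 groups.

FirstBank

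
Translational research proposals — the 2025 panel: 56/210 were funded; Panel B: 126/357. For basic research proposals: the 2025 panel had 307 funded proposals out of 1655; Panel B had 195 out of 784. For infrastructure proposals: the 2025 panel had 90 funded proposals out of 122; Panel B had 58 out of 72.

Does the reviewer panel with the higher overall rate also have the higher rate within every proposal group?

Translational research: the 2025 panel 56/210 = 26.7%, Panel B 126/357 = 35.3% → Panel B
Basic research: the 2025 panel 307/1655 = 18.5%, Panel B 195/784 = 24.9% → Panel B
Infrastructure: the 2025 panel 90/122 = 73.8%, Panel B 58/72 = 80.6% → Panel B
Overall: the 2025 panel 453/1987 = 22.8%, Panel B 379/1213 = 31.2% → Panel B
Panel B wins overall and in every proposal group — no reversal.

Yes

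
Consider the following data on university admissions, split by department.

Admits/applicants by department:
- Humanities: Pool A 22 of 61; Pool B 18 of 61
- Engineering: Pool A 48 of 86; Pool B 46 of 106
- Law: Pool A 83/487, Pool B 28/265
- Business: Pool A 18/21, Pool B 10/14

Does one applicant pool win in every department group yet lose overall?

Humanities: Pool A 22/61 = 36.1%, Pool B 18/61 = 29.5% → Pool A
Engineering: Pool A 48/86 = 55.8%, Pool B 46/106 = 43.4% → Pool A
Law: Pool A 83/487 = 17.0%, Pool B 28/265 = 10.6% → Pool A
Business: Pool A 18/21 = 85.7%, Pool B 10/14 = 71.4% → Pool A
Overall: Pool A 171/655 = 26.1%, Pool B 102/446 = 22.9% → Pool A
Pool A wins overall and in every department group — no reversal.

No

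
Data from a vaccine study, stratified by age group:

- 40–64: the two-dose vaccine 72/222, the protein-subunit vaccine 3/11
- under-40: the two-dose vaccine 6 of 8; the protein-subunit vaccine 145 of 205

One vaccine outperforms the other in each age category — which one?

the two-dose vaccine

40–64: the two-dose vaccine 72/222 = 32.4%, the protein-subunit vaccine 3/11 = 27.3% → the two-dose vaccine
Under-40: the two-dose vaccine 6/8 = 75.0%, the protein-subunit vaccine 145/205 = 70.7% → the two-dose vaccine
The two-dose vaccine has the higher rate in both groups.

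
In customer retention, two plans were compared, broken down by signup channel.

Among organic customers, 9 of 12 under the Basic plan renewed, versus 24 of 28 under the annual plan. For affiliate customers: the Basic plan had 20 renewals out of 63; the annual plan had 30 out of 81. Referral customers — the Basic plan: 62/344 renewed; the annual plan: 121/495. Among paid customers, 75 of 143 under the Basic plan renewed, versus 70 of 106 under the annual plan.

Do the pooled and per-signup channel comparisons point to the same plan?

Organic: the Basic plan 9/12 = 75.0%, the annual plan 24/28 = 85.7% → the annual plan
Affiliate: the Basic plan 20/63 = 31.7%, the annual plan 30/81 = 37.0% → the annual plan
Referral: the Basic plan 62/344 = 18.0%, the annual plan 121/495 = 24.4% → the annual plan
Paid: the Basic plan 75/143 = 52.4%, the annual plan 70/106 = 66.0% → the annual plan
Overall: the Basic plan 166/562 = 29.5%, the annual plan 245/710 = 34.5% → the annual plan
The annual plan wins overall and in every signup group — no reversal.

Yes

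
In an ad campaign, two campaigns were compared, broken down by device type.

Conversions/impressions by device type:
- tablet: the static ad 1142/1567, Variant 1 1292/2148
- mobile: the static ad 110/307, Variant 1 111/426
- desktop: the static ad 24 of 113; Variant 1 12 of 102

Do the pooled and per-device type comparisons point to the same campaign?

Yes

Tablet: the static ad 1142/1567 = 72.9%, Variant 1 1292/2148 = 60.1% → the static ad
Mobile: the static ad 110/307 = 35.8%, Variant 1 111/426 = 26.1% → the static ad
Desktop: the static ad 24/113 = 21.2%, Variant 1 12/102 = 11.8% → the static ad
Overall: the static ad 1276/1987 = 64.2%, Variant 1 1415/2676 = 52.9% → the static ad
The static ad wins overall and in every device group — no reversal.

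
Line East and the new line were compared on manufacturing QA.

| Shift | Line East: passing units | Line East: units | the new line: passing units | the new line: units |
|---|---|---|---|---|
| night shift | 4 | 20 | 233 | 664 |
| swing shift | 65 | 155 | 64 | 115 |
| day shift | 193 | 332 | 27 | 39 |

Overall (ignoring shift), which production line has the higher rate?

Line East

Night shift: Line East 4/20 = 20.0%, the new line 233/664 = 35.1% → the new line
Swing shift: Line East 65/155 = 41.9%, the new line 64/115 = 55.7% → the new line
Day shift: Line East 193/332 = 58.1%, the new line 27/39 = 69.2% → the new line
Overall: Line East 262/507 = 51.7%, the new line 324/818 = 39.6% → Line East
(The new line wins every shift group but Line East wins overall — the new line's units skew toward the low-rate night shift group.)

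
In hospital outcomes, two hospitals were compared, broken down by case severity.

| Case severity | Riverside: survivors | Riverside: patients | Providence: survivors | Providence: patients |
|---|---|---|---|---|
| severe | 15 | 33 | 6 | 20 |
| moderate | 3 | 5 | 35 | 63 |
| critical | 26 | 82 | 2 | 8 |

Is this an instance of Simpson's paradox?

Severe: Riverside 15/33 = 45.5%, Providence 6/20 = 30.0% → Riverside
Moderate: Riverside 3/5 = 60.0%, Providence 35/63 = 55.6% → Riverside
Critical: Riverside 26/82 = 31.7%, Providence 2/8 = 25.0% → Riverside
Overall: Riverside 44/120 = 36.7%, Providence 43/91 = 47.3% → Providence
Riverside wins each case group but Providence wins overall — the comparison reverses. Riverside's patients skew toward critical, which has a lower base rate.

Yes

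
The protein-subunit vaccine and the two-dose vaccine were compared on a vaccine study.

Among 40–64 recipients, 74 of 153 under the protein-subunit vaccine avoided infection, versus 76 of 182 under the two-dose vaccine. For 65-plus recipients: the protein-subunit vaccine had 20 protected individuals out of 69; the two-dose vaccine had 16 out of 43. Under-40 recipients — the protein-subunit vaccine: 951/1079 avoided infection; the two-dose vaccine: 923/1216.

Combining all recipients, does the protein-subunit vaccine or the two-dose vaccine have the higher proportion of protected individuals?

40–64: the protein-subunit vaccine 74/153 = 48.4%, the two-dose vaccine 76/182 = 41.8% → the protein-subunit vaccine
65-plus: the protein-subunit vaccine 20/69 = 29.0%, the two-dose vaccine 16/43 = 37.2% → the two-dose vaccine
Under-40: the protein-subunit vaccine 951/1079 = 88.1%, the two-dose vaccine 923/1216 = 75.9% → the protein-subunit vaccine
Overall: the protein-subunit vaccine 1045/1301 = 80.3%, the two-dose vaccine 1015/1441 = 70.4% → the protein-subunit vaccine
(Neither sweeps every age group, but the protein-subunit vaccine has the higher pooled rate.)

the protein-subunit vaccine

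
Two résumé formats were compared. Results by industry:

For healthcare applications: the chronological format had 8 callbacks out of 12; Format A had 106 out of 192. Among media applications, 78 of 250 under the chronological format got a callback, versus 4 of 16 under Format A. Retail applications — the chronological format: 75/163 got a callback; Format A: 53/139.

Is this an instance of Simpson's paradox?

Yes

Healthcare: the chronological format 8/12 = 66.7%, Format A 106/192 = 55.2% → the chronological format
Media: the chronological format 78/250 = 31.2%, Format A 4/16 = 25.0% → the chronological format
Retail: the chronological format 75/163 = 46.0%, Format A 53/139 = 38.1% → the chronological format
Overall: the chronological format 161/425 = 37.9%, Format A 163/347 = 47.0% → Format A
The chronological format wins each industry group but Format A wins overall — the comparison reverses. The chronological format's applications skew toward media, which has a lower base rate.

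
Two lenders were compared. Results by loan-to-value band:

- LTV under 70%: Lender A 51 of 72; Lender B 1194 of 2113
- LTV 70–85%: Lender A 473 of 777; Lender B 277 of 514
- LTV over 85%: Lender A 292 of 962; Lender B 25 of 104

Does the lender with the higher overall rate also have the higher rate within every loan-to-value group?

No

LTV under 70%: Lender A 51/72 = 70.8%, Lender B 1194/2113 = 56.5% → Lender A
LTV 70–85%: Lender A 473/777 = 60.9%, Lender B 277/514 = 53.9% → Lender A
LTV over 85%: Lender A 292/962 = 30.4%, Lender B 25/104 = 24.0% → Lender A
Overall: Lender A 816/1811 = 45.1%, Lender B 1496/2731 = 54.8% → Lender B
Lender A wins each loan-to-value group but Lender B wins overall — the comparison reverses. Lender A's loans skew toward LTV over 85%, which has a lower base rate.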